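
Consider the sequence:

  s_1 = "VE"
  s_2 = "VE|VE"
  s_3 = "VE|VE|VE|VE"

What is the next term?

s(k+1) = s(k)·|·s(k) — each term doubles the last with '|' between the halves.
One more doubling of VE|VE|VE|VE gives the answer.

VE|VE|VE|VE|VE|VE|VE|VE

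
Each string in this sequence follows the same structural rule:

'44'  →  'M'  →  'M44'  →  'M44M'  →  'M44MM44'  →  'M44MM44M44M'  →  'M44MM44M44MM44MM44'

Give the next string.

This is a Fibonacci-style word recurrence s(k) = s(k−1)·s(k−2): e.g. M·44 = M44.
The next term joins M44MM44M44MM44MM44 and M44MM44M44M.

M44MM44M44MM44MM44M44MM44M44M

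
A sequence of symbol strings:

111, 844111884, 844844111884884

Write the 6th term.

s(k+1) = 844·s(k)·884, so each term gains 844 as a prefix and 884 as a suffix.
From 844844111884884, 3 further steps: 844844111884884 → 844844844111884884884 → 844844844844111884884884884 → (answer).

844844844844844111884884884884884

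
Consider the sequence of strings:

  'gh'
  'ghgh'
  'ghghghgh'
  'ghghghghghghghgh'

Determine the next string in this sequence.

s(k+1) = s(k)·s(k) — each term doubles the last.
So the next term is two copies of ghghghghghghghgh.

ghghghghghghghghghghghghghghghgh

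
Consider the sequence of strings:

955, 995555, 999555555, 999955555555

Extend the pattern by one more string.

999995555555555

Each string has the form 9^{n} 5^{2n} (n = 1, 2, …).
For the next term, n = 5, so the run lengths are 5, 10.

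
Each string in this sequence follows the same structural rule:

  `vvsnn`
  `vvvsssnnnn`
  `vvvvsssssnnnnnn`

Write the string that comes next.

The n-th term is n+1 v's then 2n-1 s's then 2n n's (n = 1, 2, …).
At n = 4 the blocks have lengths 5, 7, 8.

vvvvvsssssssnnnnnnnn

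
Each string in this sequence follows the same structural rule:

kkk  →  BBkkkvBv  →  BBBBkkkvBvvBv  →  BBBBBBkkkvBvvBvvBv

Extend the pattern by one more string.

Each term wraps the previous one in BB on the left and vBv on the right.
One more step from BBBBBBkkkvBvvBvvBv gives the answer.

BBBBBBBBkkkvBvvBvvBvvBv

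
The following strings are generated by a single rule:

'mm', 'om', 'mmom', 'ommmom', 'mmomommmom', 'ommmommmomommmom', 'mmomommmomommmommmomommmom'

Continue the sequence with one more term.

Each term (from the third on) is the two preceding terms concatenated in order: term 3 = mm·om = mmom.
So term 8 is ommmommmomommmom·mmomommmomommmommmomommmom.

ommmommmomommmommmomommmomommmommmomommmom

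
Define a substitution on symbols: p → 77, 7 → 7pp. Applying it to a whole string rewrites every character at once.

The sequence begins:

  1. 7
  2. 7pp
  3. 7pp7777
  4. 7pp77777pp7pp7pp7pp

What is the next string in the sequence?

φ(7pp77777pp7pp7pp7pp) expands symbol-by-symbol to 7pp 77 77 7pp 7pp 7pp 7pp 7pp 77 77 7pp 77 77 7pp 77 77 7pp 77 77; joining the 19 pieces gives the next term.

7pp77777pp7pp7pp7pp7pp77777pp77777pp77777pp7777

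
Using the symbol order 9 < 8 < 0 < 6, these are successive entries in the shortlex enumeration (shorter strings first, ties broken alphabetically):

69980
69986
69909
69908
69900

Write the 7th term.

69969

Continuing the enumeration 2 steps past 69900: 69900 → 69906 → (answer).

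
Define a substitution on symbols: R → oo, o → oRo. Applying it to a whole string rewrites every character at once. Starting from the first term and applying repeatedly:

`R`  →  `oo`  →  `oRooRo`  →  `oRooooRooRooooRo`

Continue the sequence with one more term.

oRooooRooRooRooRooooRooRooooRooRooRooRooooRo

φ(oRooooRooRooooRo) expands symbol-by-symbol to oRo oo oRo oRo oRo oRo oo oRo oRo oo oRo oRo oRo oRo oo oRo; joining the 16 pieces gives the next term.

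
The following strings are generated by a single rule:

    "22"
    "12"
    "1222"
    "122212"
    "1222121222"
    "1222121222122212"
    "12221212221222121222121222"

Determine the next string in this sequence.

This is a Fibonacci-style word recurrence s(k) = s(k−1)·s(k−2): e.g. 12·22 = 1222.
The next term joins 12221212221222121222121222 and 1222121222122212.

122212122212221212221212221222121222122212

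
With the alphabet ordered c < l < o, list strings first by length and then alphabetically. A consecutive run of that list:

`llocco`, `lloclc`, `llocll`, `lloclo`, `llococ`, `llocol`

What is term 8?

llolcc

Stepping forward 2 times from llocol: llocol → llocoo, then the target.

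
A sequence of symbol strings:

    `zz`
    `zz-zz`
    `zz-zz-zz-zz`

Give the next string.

s(k+1) = s(k)·-·s(k) — each term doubles the last with '-' between the halves.
Doubling zz-zz-zz-zz with '-' between the halves:

zz-zz-zz-zz-zz-zz-zz-zz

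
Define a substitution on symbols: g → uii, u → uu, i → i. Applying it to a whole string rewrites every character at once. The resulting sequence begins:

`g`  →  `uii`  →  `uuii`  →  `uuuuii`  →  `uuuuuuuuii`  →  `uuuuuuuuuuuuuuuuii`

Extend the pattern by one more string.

φ(uuuuuuuuuuuuuuuuii) expands symbol-by-symbol to uu uu uu uu uu uu uu uu uu uu uu uu uu uu uu uu i i; joining the 18 pieces gives the next term.

uuuuuuuuuuuuuuuuuuuuuuuuuuuuuuuuii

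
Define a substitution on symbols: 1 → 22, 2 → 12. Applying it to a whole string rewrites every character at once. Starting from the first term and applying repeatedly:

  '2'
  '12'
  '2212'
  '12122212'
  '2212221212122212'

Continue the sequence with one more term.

Applying the rule to each of the 16 symbols of 2212221212122212 gives the pieces 12 12 22 12 12 12 22 12 22 12 22 12 12 12 22 12, which concatenate to the answer.

12122212121222122212221212122212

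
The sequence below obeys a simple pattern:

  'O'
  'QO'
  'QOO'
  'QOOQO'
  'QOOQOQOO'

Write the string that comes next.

QOOQOQOOQOOQO

From term 3 onward, concatenate the last term with the second-to-last: QO·O = QOO, QOO·QO = QOOQO, …
So term 6 is QOOQOQOO·QOOQO.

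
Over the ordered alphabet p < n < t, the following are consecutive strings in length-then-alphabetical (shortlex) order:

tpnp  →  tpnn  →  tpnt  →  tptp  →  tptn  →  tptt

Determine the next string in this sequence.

tnpp

Treat tptt as a base-3 numeral over the given alphabet and add one, carrying through any trailing t's.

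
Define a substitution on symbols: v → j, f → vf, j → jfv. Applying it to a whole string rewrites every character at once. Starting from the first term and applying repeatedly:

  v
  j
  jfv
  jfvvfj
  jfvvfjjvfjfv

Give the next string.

jfvvfjjvfjfvjfvjvfjfvvfj

Apply φ to jfvvfjjvfjfv symbol by symbol: j→jfv, f→vf, v→j, v→j, f→vf, j→jfv, j→jfv, v→j, f→vf, j→jfv, f→vf, v→j; joined: jfv vf j j vf jfv jfv j vf jfv vf j.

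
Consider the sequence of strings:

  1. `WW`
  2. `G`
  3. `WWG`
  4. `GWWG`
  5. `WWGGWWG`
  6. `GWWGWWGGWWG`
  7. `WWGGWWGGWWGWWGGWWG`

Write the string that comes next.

GWWGWWGGWWGWWGGWWGGWWGWWGGWWG

Each term (from the third on) is the two preceding terms concatenated in order: term 3 = WW·G = WWG.
So term 8 is GWWGWWGGWWG·WWGGWWGGWWGWWGGWWG.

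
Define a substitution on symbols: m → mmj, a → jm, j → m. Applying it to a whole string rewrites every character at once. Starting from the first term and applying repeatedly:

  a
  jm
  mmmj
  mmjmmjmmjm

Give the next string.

mmjmmjmmmjmmjmmmjmmjmmmj

Rewriting each symbol of mmjmmjmmjm: m→mmj, m→mmj, j→m, m→mmj, m→mmj, j→m, m→mmj, m→mmj, j→m, m→mmj, which concatenates to mmj mmj m mmj mmj m mmj mmj m mmj.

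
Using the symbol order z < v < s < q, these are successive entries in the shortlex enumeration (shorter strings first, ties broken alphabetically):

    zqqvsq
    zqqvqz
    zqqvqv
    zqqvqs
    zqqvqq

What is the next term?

The successor of zqqvqq increments the rightmost position that isn't already q and resets every position after it to z.

zqqszz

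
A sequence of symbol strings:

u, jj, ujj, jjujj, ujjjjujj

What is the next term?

From term 3 onward, concatenate the second-to-last term with the last: u·jj = ujj, jj·ujj = jjujj, …
The next term joins jjujj and ujjjjujj.

jjujjujjjjujj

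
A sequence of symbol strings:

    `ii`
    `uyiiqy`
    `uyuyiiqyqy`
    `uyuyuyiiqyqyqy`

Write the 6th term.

uyuyuyuyuyiiqyqyqyqyqy

Every step adds uy to the front and qy to the end of the previous string.
From uyuyuyiiqyqyqy, 2 further steps: uyuyuyiiqyqyqy → uyuyuyuyiiqyqyqyqy → (answer).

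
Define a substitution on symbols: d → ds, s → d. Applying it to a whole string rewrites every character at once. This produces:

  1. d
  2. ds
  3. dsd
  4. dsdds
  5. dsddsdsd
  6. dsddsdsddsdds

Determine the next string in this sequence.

dsddsdsddsddsdsddsdsd

φ(dsddsdsddsdds) expands symbol-by-symbol to ds d ds ds d ds d ds ds d ds ds d; joining the 13 pieces gives the next term.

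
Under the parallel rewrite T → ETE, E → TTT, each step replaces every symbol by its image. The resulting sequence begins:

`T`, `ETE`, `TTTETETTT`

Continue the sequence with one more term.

Apply φ to TTTETETTT symbol by symbol: T→ETE, T→ETE, T→ETE, E→TTT, T→ETE, E→TTT, T→ETE, T→ETE, T→ETE; joined: ETE ETE ETE TTT ETE TTT ETE ETE ETE.

ETEETEETETTTETETTTETEETEETE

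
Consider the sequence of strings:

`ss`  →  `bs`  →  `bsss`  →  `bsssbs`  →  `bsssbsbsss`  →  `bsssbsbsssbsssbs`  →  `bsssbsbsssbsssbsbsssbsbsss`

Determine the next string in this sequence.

bsssbsbsssbsssbsbsssbsbsssbsssbsbsssbsssbs

Each term (from the third on) is the previous term followed by the one before it: term 3 = bs·ss = bsss.
Continuing: bsssbsbsssbsssbsbsssbsbsss · bsssbsbsssbsssbs gives term 8.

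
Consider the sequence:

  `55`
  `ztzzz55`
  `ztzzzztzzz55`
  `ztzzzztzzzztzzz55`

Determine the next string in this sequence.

ztzzzztzzzztzzzztzzz55

The strings grow by a fixed prefix ztzzz each time.
So the next term is ztzzz·ztzzzztzzzztzzz55.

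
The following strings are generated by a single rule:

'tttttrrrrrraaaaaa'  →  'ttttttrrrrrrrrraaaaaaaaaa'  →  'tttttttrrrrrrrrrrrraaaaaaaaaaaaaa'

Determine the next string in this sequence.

ttttttttrrrrrrrrrrrrrrraaaaaaaaaaaaaaaaaa

Term n consists of n+3 t's, followed by 3n r's, followed by 4n-2 a's, where the shown terms are n = 2, 3, 4.
At n = 5 the blocks have lengths 8, 15, 18.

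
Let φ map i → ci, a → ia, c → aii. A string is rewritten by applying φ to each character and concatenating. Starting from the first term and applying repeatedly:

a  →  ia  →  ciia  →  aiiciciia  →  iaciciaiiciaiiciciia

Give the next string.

Replace each of the 20 characters of iaciciaiiciaiiciciia in place — ci ia aii ci aii ci ia ci ci aii ci ia ci ci aii ci aii ci ci ia — and concatenate.

ciiaaiiciaiiciiaciciaiiciiaciciaiiciaiiciciia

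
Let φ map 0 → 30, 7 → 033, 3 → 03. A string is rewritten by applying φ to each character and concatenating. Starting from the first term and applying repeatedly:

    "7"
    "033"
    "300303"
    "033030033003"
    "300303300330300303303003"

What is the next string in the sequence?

φ(300303300330300303303003) expands symbol-by-symbol to 03 30 30 03 30 03 03 30 30 03 03 30 03 30 30 03 30 03 03 30 03 30 30 03; joining the 24 pieces gives the next term.

033030033003033030030330033030033003033003303003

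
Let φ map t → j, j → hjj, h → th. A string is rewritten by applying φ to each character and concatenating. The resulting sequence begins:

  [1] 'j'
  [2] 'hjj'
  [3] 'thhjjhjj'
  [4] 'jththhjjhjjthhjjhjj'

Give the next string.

φ(jththhjjhjjthhjjhjj) expands symbol-by-symbol to hjj j th j th th hjj hjj th hjj hjj j th th hjj hjj th hjj hjj; joining the 19 pieces gives the next term.

hjjjthjththhjjhjjthhjjhjjjththhjjhjjthhjjhjj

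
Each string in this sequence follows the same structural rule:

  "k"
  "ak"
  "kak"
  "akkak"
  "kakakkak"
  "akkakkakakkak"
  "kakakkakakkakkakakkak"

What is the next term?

This is a Fibonacci-style word recurrence s(k) = s(k−2)·s(k−1): e.g. k·ak = kak.
So term 8 is akkakkakakkak·kakakkakakkakkakakkak.

akkakkakakkakkakakkakakkakkakakkak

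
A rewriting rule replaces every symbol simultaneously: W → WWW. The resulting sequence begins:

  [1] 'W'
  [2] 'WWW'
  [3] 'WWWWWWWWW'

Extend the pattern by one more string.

Rewriting each symbol of WWWWWWWWW: W→WWW, W→WWW, W→WWW, W→WWW, W→WWW, W→WWW, W→WWW, W→WWW, W→WWW, which concatenates to WWW WWW WWW WWW WWW WWW WWW WWW WWW.

WWWWWWWWWWWWWWWWWWWWWWWWWWW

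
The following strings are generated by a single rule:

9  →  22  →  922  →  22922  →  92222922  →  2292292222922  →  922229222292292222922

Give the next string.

Each term (from the third on) is the two preceding terms concatenated in order: term 3 = 9·22 = 922.
So term 8 is 2292292222922·922229222292292222922.

2292292222922922229222292292222922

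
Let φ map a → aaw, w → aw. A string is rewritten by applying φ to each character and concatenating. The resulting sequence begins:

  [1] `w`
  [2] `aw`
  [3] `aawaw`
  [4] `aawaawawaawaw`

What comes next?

aawaawawaawaawawaawawaawaawawaawaw

Replace each of the 13 characters of aawaawawaawaw in place — aaw aaw aw aaw aaw aw aaw aw aaw aaw aw aaw aw — and concatenate.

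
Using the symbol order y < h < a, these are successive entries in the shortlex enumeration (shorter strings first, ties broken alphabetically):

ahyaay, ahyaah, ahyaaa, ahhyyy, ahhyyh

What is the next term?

The successor of ahhyyh increments the rightmost position that isn't already a and resets every position after it to y.

ahhyya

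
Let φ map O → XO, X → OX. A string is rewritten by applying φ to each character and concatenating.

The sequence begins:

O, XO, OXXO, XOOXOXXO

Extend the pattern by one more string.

OXXOXOOXXOOXOXXO

Expanding XOOXOXXO: X→OX, O→XO, O→XO, X→OX, O→XO, X→OX, X→OX, O→XO. Concatenated: OX XO XO OX XO OX OX XO.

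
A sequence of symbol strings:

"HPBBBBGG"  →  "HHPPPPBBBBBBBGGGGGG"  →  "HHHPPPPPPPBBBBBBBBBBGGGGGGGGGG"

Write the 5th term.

Each string has the form H^{n} P^{3n-2} B^{3n+1} G^{4n-2} (n = 1, 2, …).
At n = 5 the blocks have lengths 5, 13, 16, 18.

HHHHHPPPPPPPPPPPPPBBBBBBBBBBBBBBBBGGGGGGGGGGGGGGGGGG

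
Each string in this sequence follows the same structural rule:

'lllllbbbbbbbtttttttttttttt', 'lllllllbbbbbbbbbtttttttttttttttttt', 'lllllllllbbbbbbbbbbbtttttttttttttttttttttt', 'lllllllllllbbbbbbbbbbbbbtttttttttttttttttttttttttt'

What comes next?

lllllllllllllbbbbbbbbbbbbbbbtttttttttttttttttttttttttttttt

Term n consists of 2n-1 l's, followed by 2n+1 b's, followed by 4n+2 t's, where the shown terms are n = 3, 4, 5, 6.
At n = 7 the blocks have lengths 13, 15, 30.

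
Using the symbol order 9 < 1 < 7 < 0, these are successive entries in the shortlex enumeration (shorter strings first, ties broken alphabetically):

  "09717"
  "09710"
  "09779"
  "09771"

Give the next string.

The successor of 09771 increments the rightmost position that isn't already 0 and resets every position after it to 9.

09777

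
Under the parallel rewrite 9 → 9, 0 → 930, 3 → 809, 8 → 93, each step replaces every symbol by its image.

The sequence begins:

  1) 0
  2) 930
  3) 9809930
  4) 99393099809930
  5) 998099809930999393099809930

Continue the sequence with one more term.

φ(998099809930999393099809930) expands symbol-by-symbol to 9 9 93 930 9 9 93 930 9 9 809 930 9 9 9 809 9 809 930 9 9 93 930 9 9 809 930; joining the 27 pieces gives the next term.

99939309993930998099309998099809930999393099809930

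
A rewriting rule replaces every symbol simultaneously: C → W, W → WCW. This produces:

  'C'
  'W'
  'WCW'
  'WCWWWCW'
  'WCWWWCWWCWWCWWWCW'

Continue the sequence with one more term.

Replace each of the 17 characters of WCWWWCWWCWWCWWWCW in place — WCW W WCW WCW WCW W WCW WCW W WCW WCW W WCW WCW WCW W WCW — and concatenate.

WCWWWCWWCWWCWWWCWWCWWWCWWCWWWCWWCWWCWWWCW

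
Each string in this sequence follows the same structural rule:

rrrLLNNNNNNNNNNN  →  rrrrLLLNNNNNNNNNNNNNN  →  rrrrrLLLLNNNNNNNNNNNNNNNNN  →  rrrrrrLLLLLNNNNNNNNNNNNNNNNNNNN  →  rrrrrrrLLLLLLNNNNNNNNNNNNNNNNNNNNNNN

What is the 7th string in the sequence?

rrrrrrrrrLLLLLLLLNNNNNNNNNNNNNNNNNNNNNNNNNNNNN

Each string has the form r^{n} L^{n-1} N^{3n+2}, where the shown terms are n = 3, 4, 5, 6, 7.
Setting n = 9 gives 9, 8, 29 characters in each block.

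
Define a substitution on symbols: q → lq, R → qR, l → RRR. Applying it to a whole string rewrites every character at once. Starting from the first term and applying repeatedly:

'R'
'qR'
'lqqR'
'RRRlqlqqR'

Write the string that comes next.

qRqRqRRRRlqRRRlqlqqR

Apply φ to RRRlqlqqR symbol by symbol: R→qR, R→qR, R→qR, l→RRR, q→lq, l→RRR, q→lq, q→lq, R→qR; joined: qR qR qR RRR lq RRR lq lq qR.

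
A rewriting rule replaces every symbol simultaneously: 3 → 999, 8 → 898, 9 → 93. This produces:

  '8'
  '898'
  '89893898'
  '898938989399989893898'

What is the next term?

89893898939998989389893999939393898938989399989893898

φ(898938989399989893898) expands symbol-by-symbol to 898 93 898 93 999 898 93 898 93 999 93 93 93 898 93 898 93 999 898 93 898; joining the 21 pieces gives the next term.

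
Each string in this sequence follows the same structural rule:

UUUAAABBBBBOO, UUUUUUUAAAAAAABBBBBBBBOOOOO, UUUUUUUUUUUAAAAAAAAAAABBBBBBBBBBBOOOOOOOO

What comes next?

UUUUUUUUUUUUUUUAAAAAAAAAAAAAAABBBBBBBBBBBBBBOOOOOOOOOOO

Reading off run lengths: U runs 3, 7, 11; A runs 3, 7, 11; B runs 5, 8, 11; O runs 2, 5, 8 — each is linear in n (n = 1, 2, …).
Setting n = 4 gives 15, 15, 14, 11 characters in each block.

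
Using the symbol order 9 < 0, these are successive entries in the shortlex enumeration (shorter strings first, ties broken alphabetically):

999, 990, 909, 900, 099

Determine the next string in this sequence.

090

Find the rightmost character of 099 below 0, bump it to the next letter, and reset everything to its right to 9.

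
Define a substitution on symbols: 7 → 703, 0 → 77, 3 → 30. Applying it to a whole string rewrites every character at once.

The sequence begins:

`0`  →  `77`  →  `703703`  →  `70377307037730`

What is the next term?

Rewriting the 14 symbols of 70377307037730 one by one yields 703 77 30 703 703 30 77 703 77 30 703 703 30 77; concatenated:

7037730703703307770377307037033077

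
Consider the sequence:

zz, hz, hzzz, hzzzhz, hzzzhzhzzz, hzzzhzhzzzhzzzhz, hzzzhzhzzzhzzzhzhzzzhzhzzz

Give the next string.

hzzzhzhzzzhzzzhzhzzzhzhzzzhzzzhzhzzzhzzzhz

From term 3 onward, concatenate the last term with the second-to-last: hz·zz = hzzz, hzzz·hz = hzzzhz, …
Continuing: hzzzhzhzzzhzzzhzhzzzhzhzzz · hzzzhzhzzzhzzzhz gives term 8.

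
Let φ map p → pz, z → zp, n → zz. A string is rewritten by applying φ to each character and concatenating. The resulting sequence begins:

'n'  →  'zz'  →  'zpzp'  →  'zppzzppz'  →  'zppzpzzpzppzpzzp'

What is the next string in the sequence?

Rewriting the 16 symbols of zppzpzzpzppzpzzp one by one yields zp pz pz zp pz zp zp pz zp pz pz zp pz zp zp pz; concatenated:

zppzpzzppzzpzppzzppzpzzppzzpzppz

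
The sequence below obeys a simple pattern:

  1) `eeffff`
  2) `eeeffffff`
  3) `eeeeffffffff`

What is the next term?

eeeeeffffffffff

Reading off run lengths: e runs 2, 3, 4; f runs 4, 6, 8 — each is linear in n, where the shown terms are n = 2, 3, 4.
Setting n = 5 gives 5, 10 characters in each block.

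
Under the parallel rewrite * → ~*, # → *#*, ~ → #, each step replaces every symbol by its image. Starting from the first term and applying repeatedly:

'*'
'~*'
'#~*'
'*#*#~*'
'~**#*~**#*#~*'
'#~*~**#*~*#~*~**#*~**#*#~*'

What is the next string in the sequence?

*#*#~*#~*~**#*~*#~**#*#~*#~*~**#*~*#~*~**#*~**#*#~*

Replace each of the 26 characters of #~*~**#*~*#~*~**#*~**#*#~* in place — *#* # ~* # ~* ~* *#* ~* # ~* *#* # ~* # ~* ~* *#* ~* # ~* ~* *#* ~* *#* # ~* — and concatenate.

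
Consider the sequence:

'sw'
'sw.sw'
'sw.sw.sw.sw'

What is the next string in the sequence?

sw.sw.sw.sw.sw.sw.sw.sw

s(k+1) = s(k)·.·s(k) — each term doubles the last with '.' between the halves.
One more doubling of sw.sw.sw.sw gives the answer.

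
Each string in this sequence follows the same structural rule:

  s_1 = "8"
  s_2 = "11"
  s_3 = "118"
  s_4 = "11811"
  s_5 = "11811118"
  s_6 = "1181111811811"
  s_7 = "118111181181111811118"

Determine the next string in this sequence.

Each term (from the third on) is the previous term followed by the one before it: term 3 = 11·8 = 118.
So term 8 is 118111181181111811118·1181111811811.

1181111811811118111181181111811811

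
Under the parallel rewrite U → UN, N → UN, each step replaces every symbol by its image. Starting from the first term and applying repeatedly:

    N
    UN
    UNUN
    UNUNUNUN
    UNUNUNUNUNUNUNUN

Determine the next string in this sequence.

Rewriting the 16 symbols of UNUNUNUNUNUNUNUN one by one yields UN UN UN UN UN UN UN UN UN UN UN UN UN UN UN UN; concatenated:

UNUNUNUNUNUNUNUNUNUNUNUNUNUNUNUN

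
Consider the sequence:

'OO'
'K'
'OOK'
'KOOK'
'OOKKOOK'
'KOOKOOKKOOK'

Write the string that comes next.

This is a Fibonacci-style word recurrence s(k) = s(k−2)·s(k−1): e.g. OO·K = OOK.
The next term joins OOKKOOK and KOOKOOKKOOK.

OOKKOOKKOOKOOKKOOK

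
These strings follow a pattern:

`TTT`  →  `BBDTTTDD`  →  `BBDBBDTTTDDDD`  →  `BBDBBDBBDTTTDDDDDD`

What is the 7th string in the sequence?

s(k+1) = BBD·s(k)·DD, so each term gains BBD as a prefix and DD as a suffix.
From BBDBBDBBDTTTDDDDDD, 3 further steps: BBDBBDBBDTTTDDDDDD → BBDBBDBBDBBDTTTDDDDDDDD → BBDBBDBBDBBDBBDTTTDDDDDDDDDD → (answer).

BBDBBDBBDBBDBBDBBDTTTDDDDDDDDDDDD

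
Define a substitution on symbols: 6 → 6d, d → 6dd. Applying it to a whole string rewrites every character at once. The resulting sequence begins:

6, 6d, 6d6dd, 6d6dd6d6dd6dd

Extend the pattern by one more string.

6d6dd6d6dd6dd6d6dd6d6dd6dd6d6dd6dd

φ(6d6dd6d6dd6dd) expands symbol-by-symbol to 6d 6dd 6d 6dd 6dd 6d 6dd 6d 6dd 6dd 6d 6dd 6dd; joining the 13 pieces gives the next term.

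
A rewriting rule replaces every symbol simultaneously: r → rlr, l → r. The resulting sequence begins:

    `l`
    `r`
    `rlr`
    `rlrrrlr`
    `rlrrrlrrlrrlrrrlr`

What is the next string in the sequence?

rlrrrlrrlrrlrrrlrrlrrrlrrlrrrlrrlrrlrrrlr

Applying the rule to each of the 17 symbols of rlrrrlrrlrrlrrrlr gives the pieces rlr r rlr rlr rlr r rlr rlr r rlr rlr r rlr rlr rlr r rlr, which concatenate to the answer.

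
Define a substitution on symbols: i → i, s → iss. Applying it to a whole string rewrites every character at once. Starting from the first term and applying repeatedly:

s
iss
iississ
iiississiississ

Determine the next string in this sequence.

Rewriting the 15 symbols of iiississiississ one by one yields i i i iss iss i iss iss i i iss iss i iss iss; concatenated:

iiiississiississiiississiississ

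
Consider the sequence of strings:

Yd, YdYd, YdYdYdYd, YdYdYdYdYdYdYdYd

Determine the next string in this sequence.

s(k+1) = s(k)·s(k) — each term doubles the last.
Doubling YdYdYdYdYdYdYdYd:

YdYdYdYdYdYdYdYdYdYdYdYdYdYdYdYd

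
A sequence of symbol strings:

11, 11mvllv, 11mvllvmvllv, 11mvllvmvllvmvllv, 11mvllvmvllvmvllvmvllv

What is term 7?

Each term is the previous one with mvllv appended.
From 11mvllvmvllvmvllvmvllv, 2 further steps: 11mvllvmvllvmvllvmvllv → 11mvllvmvllvmvllvmvllvmvllv → (answer).

11mvllvmvllvmvllvmvllvmvllvmvllv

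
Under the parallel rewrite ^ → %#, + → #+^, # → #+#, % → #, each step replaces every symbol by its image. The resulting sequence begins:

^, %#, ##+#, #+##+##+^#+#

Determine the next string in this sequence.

Apply φ to #+##+##+^#+# symbol by symbol: #→#+#, +→#+^, #→#+#, #→#+#, +→#+^, #→#+#, #→#+#, +→#+^, ^→%#, #→#+#, +→#+^, #→#+#; joined: #+# #+^ #+# #+# #+^ #+# #+# #+^ %# #+# #+^ #+#.

#+##+^#+##+##+^#+##+##+^%##+##+^#+#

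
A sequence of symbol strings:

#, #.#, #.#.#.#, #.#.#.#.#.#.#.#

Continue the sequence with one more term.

#.#.#.#.#.#.#.#.#.#.#.#.#.#.#.#

s(k+1) = s(k)·.·s(k) — each term doubles the last with '.' between the halves.
One more doubling of #.#.#.#.#.#.#.# gives the answer.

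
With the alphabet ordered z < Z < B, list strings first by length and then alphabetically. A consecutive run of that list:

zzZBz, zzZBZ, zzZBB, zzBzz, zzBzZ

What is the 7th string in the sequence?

Advancing 2 positions from zzBzZ through zzBzZ → zzBzB reaches term 7.

zzBZz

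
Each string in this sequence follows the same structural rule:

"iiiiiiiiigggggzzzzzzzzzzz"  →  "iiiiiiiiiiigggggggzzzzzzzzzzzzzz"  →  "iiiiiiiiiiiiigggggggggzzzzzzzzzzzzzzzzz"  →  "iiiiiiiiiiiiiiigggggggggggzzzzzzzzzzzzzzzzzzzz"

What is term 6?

The n-th term is 2n+3 i's then 2n-1 g's then 3n+2 z's, where the shown terms are n = 3, 4, 5, 6.
At n = 8 the blocks have lengths 19, 15, 26.

iiiiiiiiiiiiiiiiiiigggggggggggggggzzzzzzzzzzzzzzzzzzzzzzzzzz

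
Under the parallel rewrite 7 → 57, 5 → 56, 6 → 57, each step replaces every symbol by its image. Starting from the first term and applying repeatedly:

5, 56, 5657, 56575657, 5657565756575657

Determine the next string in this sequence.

56575657565756575657565756575657

Applying the rule to each of the 16 symbols of 5657565756575657 gives the pieces 56 57 56 57 56 57 56 57 56 57 56 57 56 57 56 57, which concatenate to the answer.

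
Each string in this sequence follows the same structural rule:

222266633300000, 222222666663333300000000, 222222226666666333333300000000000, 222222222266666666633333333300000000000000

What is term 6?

222222222222226666666666666333333333333300000000000000000000

Each string has the form 2^{2n+2} 6^{2n+1} 3^{2n+1} 0^{3n+2} (n = 1, 2, …).
For term 6, n = 6, so the run lengths are 14, 13, 13, 20.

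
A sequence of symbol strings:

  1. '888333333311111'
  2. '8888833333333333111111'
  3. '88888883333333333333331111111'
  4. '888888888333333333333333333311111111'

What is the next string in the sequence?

The n-th term is 2n-1 8's then 4n-1 3's then n+3 1's, where the shown terms are n = 2, 3, 4, 5.
Setting n = 6 gives 11, 23, 9 characters in each block.

8888888888833333333333333333333333111111111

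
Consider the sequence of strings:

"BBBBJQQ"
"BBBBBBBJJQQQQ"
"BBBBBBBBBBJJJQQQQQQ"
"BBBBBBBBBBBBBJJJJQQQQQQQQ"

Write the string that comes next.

Each string has the form B^{3n+1} J^{n} Q^{2n} (n = 1, 2, …).
At n = 5 the blocks have lengths 16, 5, 10.

BBBBBBBBBBBBBBBBJJJJJQQQQQQQQQQ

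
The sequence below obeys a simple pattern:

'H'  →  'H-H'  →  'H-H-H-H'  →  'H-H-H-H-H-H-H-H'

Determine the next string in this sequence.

Every step duplicates the string with '-' between the halves.
One more doubling of H-H-H-H-H-H-H-H gives the answer.

H-H-H-H-H-H-H-H-H-H-H-H-H-H-H-H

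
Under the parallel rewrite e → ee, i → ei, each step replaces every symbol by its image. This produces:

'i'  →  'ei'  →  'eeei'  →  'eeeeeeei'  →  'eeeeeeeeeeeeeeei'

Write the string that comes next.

eeeeeeeeeeeeeeeeeeeeeeeeeeeeeeei

φ(eeeeeeeeeeeeeeei) expands symbol-by-symbol to ee ee ee ee ee ee ee ee ee ee ee ee ee ee ee ei; joining the 16 pieces gives the next term.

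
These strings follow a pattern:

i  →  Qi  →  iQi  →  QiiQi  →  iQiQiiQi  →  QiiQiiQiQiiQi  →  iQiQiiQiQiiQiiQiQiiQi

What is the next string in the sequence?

This is a Fibonacci-style word recurrence s(k) = s(k−2)·s(k−1): e.g. i·Qi = iQi.
So term 8 is QiiQiiQiQiiQi·iQiQiiQiQiiQiiQiQiiQi.

QiiQiiQiQiiQiiQiQiiQiQiiQiiQiQiiQi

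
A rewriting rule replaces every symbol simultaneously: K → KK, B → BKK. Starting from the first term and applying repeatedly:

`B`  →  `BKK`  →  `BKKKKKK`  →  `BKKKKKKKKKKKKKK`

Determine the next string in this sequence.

Applying the rule to each of the 15 symbols of BKKKKKKKKKKKKKK gives the pieces BKK KK KK KK KK KK KK KK KK KK KK KK KK KK KK, which concatenate to the answer.

BKKKKKKKKKKKKKKKKKKKKKKKKKKKKKK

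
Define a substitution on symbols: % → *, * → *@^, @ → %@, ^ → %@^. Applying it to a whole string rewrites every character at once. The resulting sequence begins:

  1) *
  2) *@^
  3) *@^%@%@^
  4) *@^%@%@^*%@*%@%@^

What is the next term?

*@^%@%@^*%@*%@%@^*@^*%@*@^*%@*%@%@^

Replace each of the 17 characters of *@^%@%@^*%@*%@%@^ in place — *@^ %@ %@^ * %@ * %@ %@^ *@^ * %@ *@^ * %@ * %@ %@^ — and concatenate.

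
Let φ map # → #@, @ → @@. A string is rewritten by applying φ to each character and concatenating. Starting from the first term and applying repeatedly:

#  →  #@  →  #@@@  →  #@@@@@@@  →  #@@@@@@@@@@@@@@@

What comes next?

Applying the rule to each of the 16 symbols of #@@@@@@@@@@@@@@@ gives the pieces #@ @@ @@ @@ @@ @@ @@ @@ @@ @@ @@ @@ @@ @@ @@ @@, which concatenate to the answer.

#@@@@@@@@@@@@@@@@@@@@@@@@@@@@@@@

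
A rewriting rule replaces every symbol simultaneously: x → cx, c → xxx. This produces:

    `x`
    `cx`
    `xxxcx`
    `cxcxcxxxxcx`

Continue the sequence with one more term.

xxxcxxxxcxxxxcxcxcxcxxxxcx

Expanding cxcxcxxxxcx: c→xxx, x→cx, c→xxx, x→cx, c→xxx, x→cx, x→cx, x→cx, x→cx, c→xxx, x→cx. Concatenated: xxx cx xxx cx xxx cx cx cx cx xxx cx.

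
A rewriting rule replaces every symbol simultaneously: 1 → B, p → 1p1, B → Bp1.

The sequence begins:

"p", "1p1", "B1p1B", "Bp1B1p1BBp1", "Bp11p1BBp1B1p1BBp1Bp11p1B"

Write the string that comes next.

Replace each of the 25 characters of Bp11p1BBp1B1p1BBp1Bp11p1B in place — Bp1 1p1 B B 1p1 B Bp1 Bp1 1p1 B Bp1 B 1p1 B Bp1 Bp1 1p1 B Bp1 1p1 B B 1p1 B Bp1 — and concatenate.

Bp11p1BB1p1BBp1Bp11p1BBp1B1p1BBp1Bp11p1BBp11p1BB1p1BBp1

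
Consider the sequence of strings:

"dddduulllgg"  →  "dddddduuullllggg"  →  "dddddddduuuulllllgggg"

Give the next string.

dddddddddduuuuullllllggggg

Reading off run lengths: d runs 4, 6, 8; u runs 2, 3, 4; l runs 3, 4, 5; g runs 2, 3, 4 — each is linear in n (n = 1, 2, …).
At n = 4 the blocks have lengths 10, 5, 6, 5.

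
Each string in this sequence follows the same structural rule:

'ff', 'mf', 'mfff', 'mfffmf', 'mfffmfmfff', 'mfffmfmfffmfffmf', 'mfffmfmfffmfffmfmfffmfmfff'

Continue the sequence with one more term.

From term 3 onward, concatenate the last term with the second-to-last: mf·ff = mfff, mfff·mf = mfffmf, …
Continuing: mfffmfmfffmfffmfmfffmfmfff · mfffmfmfffmfffmf gives term 8.

mfffmfmfffmfffmfmfffmfmfffmfffmfmfffmfffmf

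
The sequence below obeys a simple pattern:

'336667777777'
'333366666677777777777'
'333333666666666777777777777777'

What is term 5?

Term n consists of 2n 3's, followed by 3n 6's, followed by 4n+3 7's (n = 1, 2, …).
At n = 5 the blocks have lengths 10, 15, 23.

333333333366666666666666677777777777777777777777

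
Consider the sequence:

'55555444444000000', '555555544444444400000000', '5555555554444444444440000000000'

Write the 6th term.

5555555555555554444444444444444444440000000000000000

Term n consists of 2n+1 5's, followed by 3n 4's, followed by 2n+2 0's, where the shown terms are n = 2, 3, 4.
For term 6, n = 7, so the run lengths are 15, 21, 16.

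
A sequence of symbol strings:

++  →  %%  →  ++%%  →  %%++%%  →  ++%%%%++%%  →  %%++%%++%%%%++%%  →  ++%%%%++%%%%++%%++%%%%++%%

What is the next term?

This is a Fibonacci-style word recurrence s(k) = s(k−2)·s(k−1): e.g. ++·%% = ++%%.
So term 8 is %%++%%++%%%%++%%·++%%%%++%%%%++%%++%%%%++%%.

%%++%%++%%%%++%%++%%%%++%%%%++%%++%%%%++%%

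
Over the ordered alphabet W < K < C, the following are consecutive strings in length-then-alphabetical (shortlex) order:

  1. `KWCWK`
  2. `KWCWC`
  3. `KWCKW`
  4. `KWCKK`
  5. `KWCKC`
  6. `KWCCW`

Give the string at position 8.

Stepping forward 2 times from KWCCW: KWCCW → KWCCK, then the target.

KWCCC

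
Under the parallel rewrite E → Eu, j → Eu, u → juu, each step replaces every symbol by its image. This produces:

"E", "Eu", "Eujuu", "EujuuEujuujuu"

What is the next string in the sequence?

Applying the rule to each of the 13 symbols of EujuuEujuujuu gives the pieces Eu juu Eu juu juu Eu juu Eu juu juu Eu juu juu, which concatenate to the answer.

EujuuEujuujuuEujuuEujuujuuEujuujuu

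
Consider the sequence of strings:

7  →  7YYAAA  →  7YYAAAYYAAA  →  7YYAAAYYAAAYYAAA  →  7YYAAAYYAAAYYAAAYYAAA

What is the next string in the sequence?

7YYAAAYYAAAYYAAAYYAAAYYAAA

Every step adds YYAAA to the end: s(k+1) = s(k)·YYAAA.
One more step from 7YYAAAYYAAAYYAAAYYAAA gives the answer.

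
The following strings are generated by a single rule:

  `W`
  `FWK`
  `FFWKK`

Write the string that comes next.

FFFWKKK

Each term wraps the previous one in F on the left and K on the right.
One more step from FFWKK gives the answer.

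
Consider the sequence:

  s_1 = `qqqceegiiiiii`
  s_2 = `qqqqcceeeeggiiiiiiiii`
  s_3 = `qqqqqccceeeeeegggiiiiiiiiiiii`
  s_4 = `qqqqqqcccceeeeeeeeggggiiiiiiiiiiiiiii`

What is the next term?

The n-th term is n+2 q's then n c's then 2n e's then n g's then 3n+3 i's (n = 1, 2, …).
Setting n = 5 gives 7, 5, 10, 5, 18 characters in each block.

qqqqqqqccccceeeeeeeeeegggggiiiiiiiiiiiiiiiiii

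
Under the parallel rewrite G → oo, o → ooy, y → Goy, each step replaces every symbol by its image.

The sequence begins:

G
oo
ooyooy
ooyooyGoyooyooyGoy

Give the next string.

Replace each of the 18 characters of ooyooyGoyooyooyGoy in place — ooy ooy Goy ooy ooy Goy oo ooy Goy ooy ooy Goy ooy ooy Goy oo ooy Goy — and concatenate.

ooyooyGoyooyooyGoyooooyGoyooyooyGoyooyooyGoyooooyGoy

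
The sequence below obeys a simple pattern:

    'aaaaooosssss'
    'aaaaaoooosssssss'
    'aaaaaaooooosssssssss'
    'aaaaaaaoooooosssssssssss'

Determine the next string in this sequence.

aaaaaaaaooooooosssssssssssss

The n-th term is n+1 a's then n o's then 2n-1 s's, where the shown terms are n = 3, 4, 5, 6.
At n = 7 the blocks have lengths 8, 7, 13.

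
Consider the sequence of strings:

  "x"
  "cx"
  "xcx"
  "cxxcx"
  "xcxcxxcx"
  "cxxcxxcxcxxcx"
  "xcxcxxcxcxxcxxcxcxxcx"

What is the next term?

cxxcxxcxcxxcxxcxcxxcxcxxcxxcxcxxcx

This is a Fibonacci-style word recurrence s(k) = s(k−2)·s(k−1): e.g. x·cx = xcx.
The next term joins cxxcxxcxcxxcx and xcxcxxcxcxxcxxcxcxxcx.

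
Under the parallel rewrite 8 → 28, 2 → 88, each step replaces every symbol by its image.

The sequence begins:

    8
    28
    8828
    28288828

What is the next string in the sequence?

Expanding 28288828: 2→88, 8→28, 2→88, 8→28, 8→28, 8→28, 2→88, 8→28. Concatenated: 88 28 88 28 28 28 88 28.

8828882828288828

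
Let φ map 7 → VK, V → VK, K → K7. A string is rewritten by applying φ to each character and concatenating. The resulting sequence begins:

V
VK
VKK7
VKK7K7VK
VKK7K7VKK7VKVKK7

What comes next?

VKK7K7VKK7VKVKK7K7VKVKK7VKK7K7VK

Replace each of the 16 characters of VKK7K7VKK7VKVKK7 in place — VK K7 K7 VK K7 VK VK K7 K7 VK VK K7 VK K7 K7 VK — and concatenate.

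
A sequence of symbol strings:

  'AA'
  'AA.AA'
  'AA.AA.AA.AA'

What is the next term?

AA.AA.AA.AA.AA.AA.AA.AA

Each string is two copies of the previous one joined by '.'.
So the next term is two copies of AA.AA.AA.AA with '.' between the halves.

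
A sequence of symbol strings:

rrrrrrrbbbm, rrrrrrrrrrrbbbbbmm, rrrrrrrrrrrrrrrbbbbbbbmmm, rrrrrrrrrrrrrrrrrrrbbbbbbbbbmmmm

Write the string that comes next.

Reading off run lengths: r runs 7, 11, 15, 19; b runs 3, 5, 7, 9; m runs 1, 2, 3, 4 — each is linear in n (n = 1, 2, …).
Setting n = 5 gives 23, 11, 5 characters in each block.

rrrrrrrrrrrrrrrrrrrrrrrbbbbbbbbbbbmmmmm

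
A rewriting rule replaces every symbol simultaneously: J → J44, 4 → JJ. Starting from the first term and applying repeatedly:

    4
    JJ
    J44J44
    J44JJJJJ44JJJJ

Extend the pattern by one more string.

J44JJJJJ44J44J44J44J44JJJJJ44J44J44J44

Replace each of the 14 characters of J44JJJJJ44JJJJ in place — J44 JJ JJ J44 J44 J44 J44 J44 JJ JJ J44 J44 J44 J44 — and concatenate.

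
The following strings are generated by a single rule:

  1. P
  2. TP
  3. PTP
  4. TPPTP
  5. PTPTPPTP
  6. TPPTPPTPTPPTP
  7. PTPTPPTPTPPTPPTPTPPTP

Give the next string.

Each term (from the third on) is the two preceding terms concatenated in order: term 3 = P·TP = PTP.
Continuing: TPPTPPTPTPPTP · PTPTPPTPTPPTPPTPTPPTP gives term 8.

TPPTPPTPTPPTPPTPTPPTPTPPTPPTPTPPTP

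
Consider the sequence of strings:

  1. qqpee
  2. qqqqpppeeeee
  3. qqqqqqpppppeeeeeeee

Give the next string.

Reading off run lengths: q runs 2, 4, 6; p runs 1, 3, 5; e runs 2, 5, 8 — each is linear in n (n = 1, 2, …).
At n = 4 the blocks have lengths 8, 7, 11.

qqqqqqqqpppppppeeeeeeeeeee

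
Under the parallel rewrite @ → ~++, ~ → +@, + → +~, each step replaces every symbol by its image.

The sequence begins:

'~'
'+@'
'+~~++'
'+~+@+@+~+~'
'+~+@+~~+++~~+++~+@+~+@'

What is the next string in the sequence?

φ(+~+@+~~+++~~+++~+@+~+@) expands symbol-by-symbol to +~ +@ +~ ~++ +~ +@ +@ +~ +~ +~ +@ +@ +~ +~ +~ +@ +~ ~++ +~ +@ +~ ~++; joining the 22 pieces gives the next term.

+~+@+~~+++~+@+@+~+~+~+@+@+~+~+~+@+~~+++~+@+~~++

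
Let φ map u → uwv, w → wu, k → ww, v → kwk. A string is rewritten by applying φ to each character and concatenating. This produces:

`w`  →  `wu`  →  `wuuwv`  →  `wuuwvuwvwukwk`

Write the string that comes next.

Applying the rule to each of the 13 symbols of wuuwvuwvwukwk gives the pieces wu uwv uwv wu kwk uwv wu kwk wu uwv ww wu ww, which concatenate to the answer.

wuuwvuwvwukwkuwvwukwkwuuwvwwwuww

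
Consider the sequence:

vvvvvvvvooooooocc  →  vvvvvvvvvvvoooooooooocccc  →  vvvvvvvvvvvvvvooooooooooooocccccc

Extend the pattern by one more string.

vvvvvvvvvvvvvvvvvoooooooooooooooocccccccc

Term n consists of 3n+2 v's, followed by 3n+1 o's, followed by 2n-2 c's, where the shown terms are n = 2, 3, 4.
For the next term, n = 5, so the run lengths are 17, 16, 8.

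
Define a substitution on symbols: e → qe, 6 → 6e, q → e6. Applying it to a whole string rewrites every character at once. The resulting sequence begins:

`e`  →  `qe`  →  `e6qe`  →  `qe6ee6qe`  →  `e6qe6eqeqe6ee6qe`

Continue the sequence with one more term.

qe6ee6qe6eqee6qee6qe6eqeqe6ee6qe

φ(e6qe6eqeqe6ee6qe) expands symbol-by-symbol to qe 6e e6 qe 6e qe e6 qe e6 qe 6e qe qe 6e e6 qe; joining the 16 pieces gives the next term.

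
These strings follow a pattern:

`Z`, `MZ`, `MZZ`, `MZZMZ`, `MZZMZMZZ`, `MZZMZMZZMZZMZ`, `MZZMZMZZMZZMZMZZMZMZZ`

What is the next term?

MZZMZMZZMZZMZMZZMZMZZMZZMZMZZMZZMZ

From term 3 onward, concatenate the last term with the second-to-last: MZ·Z = MZZ, MZZ·MZ = MZZMZ, …
So term 8 is MZZMZMZZMZZMZMZZMZMZZ·MZZMZMZZMZZMZ.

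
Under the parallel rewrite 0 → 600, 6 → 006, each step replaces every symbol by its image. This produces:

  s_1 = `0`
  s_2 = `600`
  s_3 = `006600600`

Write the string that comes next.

600600006006600600006600600

Apply φ to 006600600 symbol by symbol: 0→600, 0→600, 6→006, 6→006, 0→600, 0→600, 6→006, 0→600, 0→600; joined: 600 600 006 006 600 600 006 600 600.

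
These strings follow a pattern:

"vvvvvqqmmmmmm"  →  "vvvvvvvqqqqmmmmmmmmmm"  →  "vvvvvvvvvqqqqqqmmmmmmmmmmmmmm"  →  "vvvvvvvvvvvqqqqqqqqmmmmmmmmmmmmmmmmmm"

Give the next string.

vvvvvvvvvvvvvqqqqqqqqqqmmmmmmmmmmmmmmmmmmmmmm

Each string has the form v^{2n+1} q^{2n-2} m^{4n-2}, where the shown terms are n = 2, 3, 4, 5.
At n = 6 the blocks have lengths 13, 10, 22.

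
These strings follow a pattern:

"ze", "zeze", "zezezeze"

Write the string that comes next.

zezezezezezezeze

s(k+1) = s(k)·s(k) — each term doubles the last.
So the next term is two copies of zezezeze.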